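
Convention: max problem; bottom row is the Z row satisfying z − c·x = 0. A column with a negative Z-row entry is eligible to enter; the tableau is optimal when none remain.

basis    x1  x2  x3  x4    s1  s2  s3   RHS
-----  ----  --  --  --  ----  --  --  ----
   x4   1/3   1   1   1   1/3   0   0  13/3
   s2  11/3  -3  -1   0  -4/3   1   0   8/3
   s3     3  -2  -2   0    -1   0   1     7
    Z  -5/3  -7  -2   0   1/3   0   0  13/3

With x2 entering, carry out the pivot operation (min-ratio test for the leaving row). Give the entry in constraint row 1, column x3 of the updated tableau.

Ratio test on column x2 — row 1: (13/3)/1 = 13/3; row 2: entry -3 ≤ 0; row 3: entry -2 ≤ 0. Minimum is 13/3 at row 1 (x4 leaves); pivot element 1.
Divide row 1 by 1; eliminate column x2 from the other rows.
In the new row 1, the x3 entry is the old entry divided by the pivot: 1/1 = 1.

1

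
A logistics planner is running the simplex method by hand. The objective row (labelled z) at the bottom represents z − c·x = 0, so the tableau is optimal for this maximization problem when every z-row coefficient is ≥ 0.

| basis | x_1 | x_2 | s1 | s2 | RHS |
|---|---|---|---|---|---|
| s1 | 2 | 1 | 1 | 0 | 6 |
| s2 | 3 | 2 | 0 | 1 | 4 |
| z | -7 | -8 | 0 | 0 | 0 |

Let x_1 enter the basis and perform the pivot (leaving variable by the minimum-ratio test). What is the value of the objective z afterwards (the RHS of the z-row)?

Ratio test on column x_1 — row 1: 6/2 = 3; row 2: 4/3 = 4/3. Minimum is 4/3 at row 2 (s2 leaves); pivot element 3.
Pivot on row 2; the z-row RHS becomes 0 − (-7)·(4/3) = 28/3.

28/3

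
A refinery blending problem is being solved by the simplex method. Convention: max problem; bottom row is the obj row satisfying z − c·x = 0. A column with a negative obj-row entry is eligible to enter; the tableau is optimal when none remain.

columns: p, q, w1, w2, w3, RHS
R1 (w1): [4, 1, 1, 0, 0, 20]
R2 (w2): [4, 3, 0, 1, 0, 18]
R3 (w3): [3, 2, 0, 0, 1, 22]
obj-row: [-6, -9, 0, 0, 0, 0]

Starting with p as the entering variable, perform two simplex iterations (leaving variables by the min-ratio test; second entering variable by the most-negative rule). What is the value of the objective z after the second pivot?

Ratio test on column p — row 1: 20/4 = 5; row 2: 18/4 = 9/2; row 3: 22/3 = 22/3. Minimum is 9/2 at row 2 (w2 leaves); pivot element 4.
Pivot on row 2; the obj-row RHS becomes 0 − (-6)·(9/2) = 27.
Next entering variable (most negative obj-row entry -9/2): q.
Ratio test on column q — row 1: entry -2 ≤ 0; row 2: (9/2)/(3/4) = 6; row 3: entry -1/4 ≤ 0. Minimum is 6 at row 2 (p leaves); pivot element 3/4.
After the second pivot the obj-row RHS is 27 − (-9/2)·6 = 54.

54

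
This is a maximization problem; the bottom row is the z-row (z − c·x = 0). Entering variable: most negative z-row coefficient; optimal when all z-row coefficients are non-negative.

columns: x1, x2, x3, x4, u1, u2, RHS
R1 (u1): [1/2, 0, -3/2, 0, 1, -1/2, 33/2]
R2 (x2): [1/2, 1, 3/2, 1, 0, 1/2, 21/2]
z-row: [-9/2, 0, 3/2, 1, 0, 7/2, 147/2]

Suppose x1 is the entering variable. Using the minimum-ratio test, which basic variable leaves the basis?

x2

Column x1 entries and ratios — u1: (33/2)/(1/2) = 33; x2: (21/2)/(1/2) = 21.
Smallest ratio is 21 in the row of x2, so x2 leaves.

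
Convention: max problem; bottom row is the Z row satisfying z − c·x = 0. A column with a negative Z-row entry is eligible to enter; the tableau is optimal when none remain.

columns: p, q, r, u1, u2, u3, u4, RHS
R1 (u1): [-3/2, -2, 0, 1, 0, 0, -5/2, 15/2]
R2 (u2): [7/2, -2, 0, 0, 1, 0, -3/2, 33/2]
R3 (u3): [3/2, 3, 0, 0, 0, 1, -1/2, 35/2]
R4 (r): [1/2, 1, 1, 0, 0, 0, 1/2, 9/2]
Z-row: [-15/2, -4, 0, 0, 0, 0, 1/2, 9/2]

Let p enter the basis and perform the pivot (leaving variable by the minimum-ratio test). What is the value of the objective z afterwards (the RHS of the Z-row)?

Ratio test on column p — row 1: entry -3/2 ≤ 0; row 2: (33/2)/(7/2) = 33/7; row 3: (35/2)/(3/2) = 35/3; row 4: (9/2)/(1/2) = 9. Minimum is 33/7 at row 2 (u2 leaves); pivot element 7/2.
Pivot on row 2; the Z-row RHS becomes 9/2 − (-15/2)·(33/7) = 279/7.

279/7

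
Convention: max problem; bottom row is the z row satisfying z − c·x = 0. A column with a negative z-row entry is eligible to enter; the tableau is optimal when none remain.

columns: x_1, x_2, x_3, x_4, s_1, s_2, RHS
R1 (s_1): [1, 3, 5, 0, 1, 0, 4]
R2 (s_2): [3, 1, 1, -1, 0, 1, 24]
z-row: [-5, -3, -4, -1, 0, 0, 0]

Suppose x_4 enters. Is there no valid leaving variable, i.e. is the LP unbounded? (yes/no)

yes

Every constraint-row entry in column x_4 is ≤ 0, so increasing x_4 is unbounded.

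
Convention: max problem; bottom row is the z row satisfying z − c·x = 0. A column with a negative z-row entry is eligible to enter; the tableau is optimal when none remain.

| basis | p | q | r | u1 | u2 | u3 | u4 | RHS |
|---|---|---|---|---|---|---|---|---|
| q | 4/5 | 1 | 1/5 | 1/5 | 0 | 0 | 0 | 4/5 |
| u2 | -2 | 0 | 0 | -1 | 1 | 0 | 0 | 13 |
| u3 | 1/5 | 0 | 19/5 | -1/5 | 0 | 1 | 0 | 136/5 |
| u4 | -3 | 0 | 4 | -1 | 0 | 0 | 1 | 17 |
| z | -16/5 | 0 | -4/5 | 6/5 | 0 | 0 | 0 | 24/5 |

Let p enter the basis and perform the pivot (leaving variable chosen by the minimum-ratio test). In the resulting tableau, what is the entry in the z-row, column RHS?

8

Ratio test on column p — row 1: (4/5)/(4/5) = 1; row 2: entry -2 ≤ 0; row 3: (136/5)/(1/5) = 136; row 4: entry -3 ≤ 0. Minimum is 1 at row 1 (q leaves); pivot element 4/5.
Divide row 1 by 4/5; eliminate column p from the other rows.
z-row update in column RHS: 24/5 − (-16/5)·1 = 8.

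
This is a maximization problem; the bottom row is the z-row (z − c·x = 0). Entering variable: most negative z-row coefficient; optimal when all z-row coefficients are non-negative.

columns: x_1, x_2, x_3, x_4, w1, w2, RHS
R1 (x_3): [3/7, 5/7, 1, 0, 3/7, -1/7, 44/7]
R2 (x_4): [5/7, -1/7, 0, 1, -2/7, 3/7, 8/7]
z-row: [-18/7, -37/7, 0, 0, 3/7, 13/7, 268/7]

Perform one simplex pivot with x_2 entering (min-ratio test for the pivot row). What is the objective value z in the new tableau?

Ratio test on column x_2 — row 1: (44/7)/(5/7) = 44/5; row 2: entry -1/7 ≤ 0. Minimum is 44/5 at row 1 (x_3 leaves); pivot element 5/7.
Pivot on row 1; the z-row RHS becomes 268/7 − (-37/7)·(44/5) = 424/5.

424/5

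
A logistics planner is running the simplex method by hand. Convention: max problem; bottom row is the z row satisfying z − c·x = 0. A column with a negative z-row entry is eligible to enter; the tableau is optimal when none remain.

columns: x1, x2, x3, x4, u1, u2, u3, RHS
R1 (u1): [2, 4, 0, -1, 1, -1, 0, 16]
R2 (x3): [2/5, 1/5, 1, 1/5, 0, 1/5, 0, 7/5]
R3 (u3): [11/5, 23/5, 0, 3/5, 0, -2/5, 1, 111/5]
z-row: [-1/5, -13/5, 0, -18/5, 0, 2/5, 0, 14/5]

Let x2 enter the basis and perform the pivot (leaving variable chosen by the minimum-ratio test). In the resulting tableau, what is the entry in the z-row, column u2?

Ratio test on column x2 — row 1: 16/4 = 4; row 2: (7/5)/(1/5) = 7; row 3: (111/5)/(23/5) = 111/23. Minimum is 4 at row 1 (u1 leaves); pivot element 4.
Divide row 1 by 4; eliminate column x2 from the other rows.
z-row update in column u2: 2/5 − (-13/5)·(-1/4) = -1/4.

-1/4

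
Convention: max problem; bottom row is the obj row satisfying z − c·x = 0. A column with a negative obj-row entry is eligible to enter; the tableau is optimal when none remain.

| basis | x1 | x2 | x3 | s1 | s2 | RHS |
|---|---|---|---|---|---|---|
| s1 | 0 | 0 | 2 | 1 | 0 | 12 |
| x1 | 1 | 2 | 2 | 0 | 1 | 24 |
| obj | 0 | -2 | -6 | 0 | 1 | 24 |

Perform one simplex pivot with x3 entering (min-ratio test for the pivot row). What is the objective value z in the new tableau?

Ratio test on column x3 — row 1: 12/2 = 6; row 2: 24/2 = 12. Minimum is 6 at row 1 (s1 leaves); pivot element 2.
Pivot on row 1; the obj-row RHS becomes 24 − (-6)·6 = 60.

60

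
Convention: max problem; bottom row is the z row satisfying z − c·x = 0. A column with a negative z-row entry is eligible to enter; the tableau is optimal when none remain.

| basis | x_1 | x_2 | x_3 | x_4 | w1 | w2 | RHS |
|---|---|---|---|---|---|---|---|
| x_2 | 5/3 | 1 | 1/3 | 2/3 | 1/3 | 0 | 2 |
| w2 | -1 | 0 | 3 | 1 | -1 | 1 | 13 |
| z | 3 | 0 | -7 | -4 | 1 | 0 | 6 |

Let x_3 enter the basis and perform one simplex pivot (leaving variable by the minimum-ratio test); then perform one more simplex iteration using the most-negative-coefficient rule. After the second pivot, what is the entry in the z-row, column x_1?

Ratio test on column x_3 — row 1: 2/(1/3) = 6; row 2: 13/3 = 13/3. Minimum is 13/3 at row 2 (w2 leaves); pivot element 3.
Divide row 2 by 3; eliminate column x_3 from the other rows.
Second iteration: most negative z-row entry is -5/3 in column x_4, so x_4 enters.
Ratio test on column x_4 — row 1: (5/9)/(5/9) = 1; row 2: (13/3)/(1/3) = 13. Minimum is 1 at row 1 (x_2 leaves); pivot element 5/9.
Divide row 1 by 5/9; eliminate column x_4 from the other rows.
After both pivots, the entry at the z-row, column x_1 is 6.

6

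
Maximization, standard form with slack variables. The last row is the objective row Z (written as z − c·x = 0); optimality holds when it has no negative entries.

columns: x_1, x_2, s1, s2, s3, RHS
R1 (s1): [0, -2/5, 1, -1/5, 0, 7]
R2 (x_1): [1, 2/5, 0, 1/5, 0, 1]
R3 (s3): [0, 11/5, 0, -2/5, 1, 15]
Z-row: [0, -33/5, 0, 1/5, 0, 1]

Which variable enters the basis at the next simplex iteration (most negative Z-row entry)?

x_2

Negative Z-row entries: x_2: -33/5.
The most negative is -33/5 in column x_2, so x_2 enters.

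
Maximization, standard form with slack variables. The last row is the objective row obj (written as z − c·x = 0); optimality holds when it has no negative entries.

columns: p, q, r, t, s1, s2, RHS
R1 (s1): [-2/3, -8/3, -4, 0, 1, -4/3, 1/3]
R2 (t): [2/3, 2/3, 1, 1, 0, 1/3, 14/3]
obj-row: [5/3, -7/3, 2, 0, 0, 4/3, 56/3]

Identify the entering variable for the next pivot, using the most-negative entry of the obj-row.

q

Negative obj-row entries: q: -7/3.
The most negative is -7/3 in column q, so q enters.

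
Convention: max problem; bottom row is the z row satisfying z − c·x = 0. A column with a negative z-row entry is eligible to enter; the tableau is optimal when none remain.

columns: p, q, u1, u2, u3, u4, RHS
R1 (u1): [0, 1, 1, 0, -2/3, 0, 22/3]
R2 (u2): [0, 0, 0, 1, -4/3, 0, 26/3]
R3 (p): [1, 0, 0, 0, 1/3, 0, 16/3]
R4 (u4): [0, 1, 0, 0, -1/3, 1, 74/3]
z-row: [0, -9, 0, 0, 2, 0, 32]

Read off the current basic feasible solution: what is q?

q is not in the basis, so in the current basic feasible solution q = 0.

0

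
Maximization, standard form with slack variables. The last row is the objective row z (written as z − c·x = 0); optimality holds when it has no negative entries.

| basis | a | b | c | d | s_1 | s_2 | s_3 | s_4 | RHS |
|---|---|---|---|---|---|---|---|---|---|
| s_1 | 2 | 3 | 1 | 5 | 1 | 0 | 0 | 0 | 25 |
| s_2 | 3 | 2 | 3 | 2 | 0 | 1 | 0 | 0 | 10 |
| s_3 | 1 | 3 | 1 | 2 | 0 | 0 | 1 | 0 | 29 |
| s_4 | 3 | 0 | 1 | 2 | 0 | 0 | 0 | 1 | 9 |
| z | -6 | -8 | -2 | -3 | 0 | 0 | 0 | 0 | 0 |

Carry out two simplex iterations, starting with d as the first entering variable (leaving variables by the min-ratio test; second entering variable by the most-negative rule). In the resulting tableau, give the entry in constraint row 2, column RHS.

Ratio test on column d — row 1: 25/5 = 5; row 2: 10/2 = 5; row 3: 29/2 = 29/2; row 4: 9/2 = 9/2. Minimum is 9/2 at row 4 (s_4 leaves); pivot element 2.
Divide row 4 by 2; eliminate column d from the other rows.
Second iteration: most negative z-row entry is -8 in column b, so b enters.
Ratio test on column b — row 1: (5/2)/3 = 5/6; row 2: 1/2 = 1/2; row 3: 20/3 = 20/3; row 4: entry 0 ≤ 0. Minimum is 1/2 at row 2 (s_2 leaves); pivot element 2.
Divide row 2 by 2; eliminate column b from the other rows.
After both pivots, the entry at constraint row 2, column RHS is 1/2.

1/2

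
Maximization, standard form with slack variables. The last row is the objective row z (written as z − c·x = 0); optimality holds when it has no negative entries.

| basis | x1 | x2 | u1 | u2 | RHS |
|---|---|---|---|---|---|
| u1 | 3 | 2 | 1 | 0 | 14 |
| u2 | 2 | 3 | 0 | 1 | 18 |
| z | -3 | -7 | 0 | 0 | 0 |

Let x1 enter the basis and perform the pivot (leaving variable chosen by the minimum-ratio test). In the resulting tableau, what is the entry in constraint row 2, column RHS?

Ratio test on column x1 — row 1: 14/3 = 14/3; row 2: 18/2 = 9. Minimum is 14/3 at row 1 (u1 leaves); pivot element 3.
Divide row 1 by 3; eliminate column x1 from the other rows.
Row 2 update in column RHS: 18 − 2·(14/3) = 26/3.

26/3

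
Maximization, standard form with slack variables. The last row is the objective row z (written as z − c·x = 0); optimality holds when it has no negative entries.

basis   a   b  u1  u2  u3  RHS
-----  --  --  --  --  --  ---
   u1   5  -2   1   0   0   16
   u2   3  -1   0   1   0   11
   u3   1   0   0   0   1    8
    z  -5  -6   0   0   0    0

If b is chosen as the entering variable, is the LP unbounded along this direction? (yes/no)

Every constraint-row entry in column b is ≤ 0, so increasing b is unbounded.

yes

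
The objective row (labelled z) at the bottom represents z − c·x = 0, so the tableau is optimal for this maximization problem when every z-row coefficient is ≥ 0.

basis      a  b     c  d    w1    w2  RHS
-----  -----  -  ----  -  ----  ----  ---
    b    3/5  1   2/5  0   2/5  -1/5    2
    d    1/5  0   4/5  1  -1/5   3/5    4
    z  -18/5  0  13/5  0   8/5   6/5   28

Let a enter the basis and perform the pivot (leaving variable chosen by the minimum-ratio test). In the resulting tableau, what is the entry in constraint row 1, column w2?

-1/3

Ratio test on column a — row 1: 2/(3/5) = 10/3; row 2: 4/(1/5) = 20. Minimum is 10/3 at row 1 (b leaves); pivot element 3/5.
Divide row 1 by 3/5; eliminate column a from the other rows.
In the new row 1, the w2 entry is the old entry divided by the pivot: (-1/5)/(3/5) = -1/3.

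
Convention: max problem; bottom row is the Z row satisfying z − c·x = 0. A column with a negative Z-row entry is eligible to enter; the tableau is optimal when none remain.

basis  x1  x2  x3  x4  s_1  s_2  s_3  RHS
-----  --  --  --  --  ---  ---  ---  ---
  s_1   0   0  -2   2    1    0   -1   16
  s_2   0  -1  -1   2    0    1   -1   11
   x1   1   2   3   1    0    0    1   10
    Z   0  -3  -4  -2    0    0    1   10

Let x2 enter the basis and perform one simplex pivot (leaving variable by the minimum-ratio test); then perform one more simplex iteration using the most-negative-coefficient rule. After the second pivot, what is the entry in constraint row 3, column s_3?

Ratio test on column x2 — row 1: entry 0 ≤ 0; row 2: entry -1 ≤ 0; row 3: 10/2 = 5. Minimum is 5 at row 3 (x1 leaves); pivot element 2.
Divide row 3 by 2; eliminate column x2 from the other rows.
Second iteration: most negative Z-row entry is -1/2 in column x4, so x4 enters.
Ratio test on column x4 — row 1: 16/2 = 8; row 2: 16/(5/2) = 32/5; row 3: 5/(1/2) = 10. Minimum is 32/5 at row 2 (s_2 leaves); pivot element 5/2.
Divide row 2 by 5/2; eliminate column x4 from the other rows.
After both pivots, the entry at constraint row 3, column s_3 is 3/5.

3/5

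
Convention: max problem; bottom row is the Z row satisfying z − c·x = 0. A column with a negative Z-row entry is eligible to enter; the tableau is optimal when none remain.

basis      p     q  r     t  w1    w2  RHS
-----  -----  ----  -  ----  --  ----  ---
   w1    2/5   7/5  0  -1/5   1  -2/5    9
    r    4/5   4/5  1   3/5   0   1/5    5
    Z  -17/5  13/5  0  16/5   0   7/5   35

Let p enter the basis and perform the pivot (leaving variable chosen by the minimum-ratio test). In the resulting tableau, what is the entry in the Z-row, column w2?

Ratio test on column p — row 1: 9/(2/5) = 45/2; row 2: 5/(4/5) = 25/4. Minimum is 25/4 at row 2 (r leaves); pivot element 4/5.
Divide row 2 by 4/5; eliminate column p from the other rows.
Z-row update in column w2: 7/5 − (-17/5)·(1/4) = 9/4.

9/4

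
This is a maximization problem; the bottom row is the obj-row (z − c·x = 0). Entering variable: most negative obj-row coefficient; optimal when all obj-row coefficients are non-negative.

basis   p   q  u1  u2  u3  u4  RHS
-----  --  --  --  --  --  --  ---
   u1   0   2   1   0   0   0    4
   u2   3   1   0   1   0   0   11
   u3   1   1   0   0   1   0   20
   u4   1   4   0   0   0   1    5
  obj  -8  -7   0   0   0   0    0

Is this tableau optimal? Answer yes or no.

no

The obj-row has a negative entry -8 in column p, so it is not optimal.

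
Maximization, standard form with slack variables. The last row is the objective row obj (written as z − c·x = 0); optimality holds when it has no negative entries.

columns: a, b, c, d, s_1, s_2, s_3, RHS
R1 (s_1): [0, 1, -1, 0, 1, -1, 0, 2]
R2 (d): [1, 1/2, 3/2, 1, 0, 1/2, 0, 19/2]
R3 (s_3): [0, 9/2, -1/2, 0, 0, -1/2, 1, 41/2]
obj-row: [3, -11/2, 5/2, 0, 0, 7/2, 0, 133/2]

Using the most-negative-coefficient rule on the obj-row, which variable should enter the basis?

Negative obj-row entries: b: -11/2.
The most negative is -11/2 in column b, so b enters.

b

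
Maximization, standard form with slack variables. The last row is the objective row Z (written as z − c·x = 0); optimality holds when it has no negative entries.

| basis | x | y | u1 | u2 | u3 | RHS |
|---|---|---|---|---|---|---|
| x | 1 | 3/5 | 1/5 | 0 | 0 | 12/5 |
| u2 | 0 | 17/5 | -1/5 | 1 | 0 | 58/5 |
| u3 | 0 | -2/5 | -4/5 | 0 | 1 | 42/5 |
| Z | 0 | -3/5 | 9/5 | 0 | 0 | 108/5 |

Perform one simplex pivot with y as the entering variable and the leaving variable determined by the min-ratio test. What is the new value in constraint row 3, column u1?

-14/17

Ratio test on column y — row 1: (12/5)/(3/5) = 4; row 2: (58/5)/(17/5) = 58/17; row 3: entry -2/5 ≤ 0. Minimum is 58/17 at row 2 (u2 leaves); pivot element 17/5.
Divide row 2 by 17/5; eliminate column y from the other rows.
Row 3 update in column u1: -4/5 − (-2/5)·(-1/17) = -14/17.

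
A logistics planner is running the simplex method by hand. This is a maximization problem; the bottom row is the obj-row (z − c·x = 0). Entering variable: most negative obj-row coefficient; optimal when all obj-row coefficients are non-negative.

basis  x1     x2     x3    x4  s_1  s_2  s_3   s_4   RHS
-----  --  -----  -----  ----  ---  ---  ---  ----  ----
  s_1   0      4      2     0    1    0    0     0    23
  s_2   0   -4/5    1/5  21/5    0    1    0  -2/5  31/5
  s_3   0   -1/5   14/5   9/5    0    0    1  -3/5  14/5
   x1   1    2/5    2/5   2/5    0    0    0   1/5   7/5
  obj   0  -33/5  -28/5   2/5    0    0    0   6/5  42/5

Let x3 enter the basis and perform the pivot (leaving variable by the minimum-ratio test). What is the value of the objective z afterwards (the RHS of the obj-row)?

Ratio test on column x3 — row 1: 23/2 = 23/2; row 2: (31/5)/(1/5) = 31; row 3: (14/5)/(14/5) = 1; row 4: (7/5)/(2/5) = 7/2. Minimum is 1 at row 3 (s_3 leaves); pivot element 14/5.
Pivot on row 3; the obj-row RHS becomes 42/5 − (-28/5)·1 = 14.

14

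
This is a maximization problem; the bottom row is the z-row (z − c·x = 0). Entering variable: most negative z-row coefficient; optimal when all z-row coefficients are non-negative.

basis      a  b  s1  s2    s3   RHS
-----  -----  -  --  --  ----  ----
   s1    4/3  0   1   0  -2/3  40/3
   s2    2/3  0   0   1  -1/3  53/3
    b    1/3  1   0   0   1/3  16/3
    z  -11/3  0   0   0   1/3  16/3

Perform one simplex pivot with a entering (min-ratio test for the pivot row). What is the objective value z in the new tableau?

Ratio test on column a — row 1: (40/3)/(4/3) = 10; row 2: (53/3)/(2/3) = 53/2; row 3: (16/3)/(1/3) = 16. Minimum is 10 at row 1 (s1 leaves); pivot element 4/3.
Pivot on row 1; the z-row RHS becomes 16/3 − (-11/3)·10 = 42.

42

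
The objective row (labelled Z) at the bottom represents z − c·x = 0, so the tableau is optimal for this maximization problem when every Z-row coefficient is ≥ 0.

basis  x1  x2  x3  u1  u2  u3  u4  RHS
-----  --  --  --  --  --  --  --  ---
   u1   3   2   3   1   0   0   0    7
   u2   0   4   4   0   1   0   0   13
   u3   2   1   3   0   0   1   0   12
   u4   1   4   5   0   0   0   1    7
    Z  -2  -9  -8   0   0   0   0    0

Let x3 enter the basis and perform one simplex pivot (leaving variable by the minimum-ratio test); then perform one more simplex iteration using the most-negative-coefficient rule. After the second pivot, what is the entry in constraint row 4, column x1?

1/4

Ratio test on column x3 — row 1: 7/3 = 7/3; row 2: 13/4 = 13/4; row 3: 12/3 = 4; row 4: 7/5 = 7/5. Minimum is 7/5 at row 4 (u4 leaves); pivot element 5.
Divide row 4 by 5; eliminate column x3 from the other rows.
Second iteration: most negative Z-row entry is -13/5 in column x2, so x2 enters.
Ratio test on column x2 — row 1: entry -2/5 ≤ 0; row 2: (37/5)/(4/5) = 37/4; row 3: entry -7/5 ≤ 0; row 4: (7/5)/(4/5) = 7/4. Minimum is 7/4 at row 4 (x3 leaves); pivot element 4/5.
Divide row 4 by 4/5; eliminate column x2 from the other rows.
After both pivots, the entry at constraint row 4, column x1 is 1/4.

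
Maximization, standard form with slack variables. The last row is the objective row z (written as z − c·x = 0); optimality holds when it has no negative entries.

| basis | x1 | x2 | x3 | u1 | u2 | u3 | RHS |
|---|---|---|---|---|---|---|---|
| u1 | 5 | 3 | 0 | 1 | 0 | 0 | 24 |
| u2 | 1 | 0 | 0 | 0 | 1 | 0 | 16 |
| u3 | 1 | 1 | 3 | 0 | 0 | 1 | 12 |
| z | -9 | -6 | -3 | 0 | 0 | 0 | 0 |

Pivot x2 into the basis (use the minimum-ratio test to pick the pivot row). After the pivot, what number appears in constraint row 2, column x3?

0

Ratio test on column x2 — row 1: 24/3 = 8; row 2: entry 0 ≤ 0; row 3: 12/1 = 12. Minimum is 8 at row 1 (u1 leaves); pivot element 3.
Divide row 1 by 3; eliminate column x2 from the other rows.
Row 2 update in column x3: 0 − 0·0 = 0.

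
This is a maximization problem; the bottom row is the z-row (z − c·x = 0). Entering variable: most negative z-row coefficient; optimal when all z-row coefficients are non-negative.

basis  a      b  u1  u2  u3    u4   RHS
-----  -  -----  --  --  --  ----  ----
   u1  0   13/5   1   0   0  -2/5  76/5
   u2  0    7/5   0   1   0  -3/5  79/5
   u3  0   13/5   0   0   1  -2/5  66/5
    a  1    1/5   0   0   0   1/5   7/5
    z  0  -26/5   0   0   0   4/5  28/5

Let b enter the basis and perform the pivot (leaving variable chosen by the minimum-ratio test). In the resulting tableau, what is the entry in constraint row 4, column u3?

Ratio test on column b — row 1: (76/5)/(13/5) = 76/13; row 2: (79/5)/(7/5) = 79/7; row 3: (66/5)/(13/5) = 66/13; row 4: (7/5)/(1/5) = 7. Minimum is 66/13 at row 3 (u3 leaves); pivot element 13/5.
Divide row 3 by 13/5; eliminate column b from the other rows.
Row 4 update in column u3: 0 − (1/5)·(5/13) = -1/13.

-1/13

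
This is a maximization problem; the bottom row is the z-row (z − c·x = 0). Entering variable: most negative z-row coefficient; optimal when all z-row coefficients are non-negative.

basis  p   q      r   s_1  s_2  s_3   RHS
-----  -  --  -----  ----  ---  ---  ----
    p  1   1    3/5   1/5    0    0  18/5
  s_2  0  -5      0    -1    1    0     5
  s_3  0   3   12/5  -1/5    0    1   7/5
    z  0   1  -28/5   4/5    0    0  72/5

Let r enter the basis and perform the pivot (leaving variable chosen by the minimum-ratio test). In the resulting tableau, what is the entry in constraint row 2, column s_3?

0

Ratio test on column r — row 1: (18/5)/(3/5) = 6; row 2: entry 0 ≤ 0; row 3: (7/5)/(12/5) = 7/12. Minimum is 7/12 at row 3 (s_3 leaves); pivot element 12/5.
Divide row 3 by 12/5; eliminate column r from the other rows.
Row 2 update in column s_3: 0 − 0·(5/12) = 0.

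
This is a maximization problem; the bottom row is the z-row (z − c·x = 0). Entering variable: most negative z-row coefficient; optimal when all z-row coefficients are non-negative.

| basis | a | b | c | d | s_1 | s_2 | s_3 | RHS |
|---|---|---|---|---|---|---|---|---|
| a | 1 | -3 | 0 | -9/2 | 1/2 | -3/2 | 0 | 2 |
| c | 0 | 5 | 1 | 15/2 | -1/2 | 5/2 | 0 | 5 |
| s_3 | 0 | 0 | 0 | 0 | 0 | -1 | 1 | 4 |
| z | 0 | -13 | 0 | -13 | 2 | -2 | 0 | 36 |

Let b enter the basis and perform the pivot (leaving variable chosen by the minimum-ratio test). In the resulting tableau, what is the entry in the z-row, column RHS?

Ratio test on column b — row 1: entry -3 ≤ 0; row 2: 5/5 = 1; row 3: entry 0 ≤ 0. Minimum is 1 at row 2 (c leaves); pivot element 5.
Divide row 2 by 5; eliminate column b from the other rows.
z-row update in column RHS: 36 − (-13)·1 = 49.

49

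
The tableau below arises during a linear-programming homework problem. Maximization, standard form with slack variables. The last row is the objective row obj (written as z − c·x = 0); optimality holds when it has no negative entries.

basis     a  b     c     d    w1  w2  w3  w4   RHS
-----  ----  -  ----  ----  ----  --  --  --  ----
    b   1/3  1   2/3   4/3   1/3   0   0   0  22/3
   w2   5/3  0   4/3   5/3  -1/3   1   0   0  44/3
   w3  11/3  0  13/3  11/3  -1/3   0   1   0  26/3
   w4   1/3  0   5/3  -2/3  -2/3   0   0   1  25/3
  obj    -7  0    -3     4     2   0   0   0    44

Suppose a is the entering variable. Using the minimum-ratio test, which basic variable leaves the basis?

Column a entries and ratios — b: (22/3)/(1/3) = 22; w2: (44/3)/(5/3) = 44/5; w3: (26/3)/(11/3) = 26/11; w4: (25/3)/(1/3) = 25.
Smallest ratio is 26/11 in the row of w3, so w3 leaves.

w3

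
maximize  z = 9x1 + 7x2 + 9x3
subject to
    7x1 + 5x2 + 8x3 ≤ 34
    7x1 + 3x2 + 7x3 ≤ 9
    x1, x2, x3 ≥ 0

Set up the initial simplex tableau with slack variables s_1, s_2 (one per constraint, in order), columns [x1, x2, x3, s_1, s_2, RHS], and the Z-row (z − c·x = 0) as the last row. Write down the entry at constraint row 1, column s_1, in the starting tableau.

1

Slack s_1 belongs to constraint 1; its column is the unit vector e_1, so the entry in row 1 is 1.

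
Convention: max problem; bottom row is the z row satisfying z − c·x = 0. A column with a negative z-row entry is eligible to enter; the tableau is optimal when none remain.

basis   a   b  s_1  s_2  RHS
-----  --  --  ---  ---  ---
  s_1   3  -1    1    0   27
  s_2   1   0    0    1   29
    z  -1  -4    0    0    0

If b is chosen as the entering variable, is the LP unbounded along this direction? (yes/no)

Every constraint-row entry in column b is ≤ 0, so increasing b is unbounded.

yes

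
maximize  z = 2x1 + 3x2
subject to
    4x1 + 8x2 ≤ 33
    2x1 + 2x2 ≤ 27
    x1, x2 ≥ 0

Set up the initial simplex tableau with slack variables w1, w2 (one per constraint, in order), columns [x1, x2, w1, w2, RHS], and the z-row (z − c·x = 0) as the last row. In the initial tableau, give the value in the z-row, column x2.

The z-row carries the negated objective coefficients: the x2 entry is -3.

-3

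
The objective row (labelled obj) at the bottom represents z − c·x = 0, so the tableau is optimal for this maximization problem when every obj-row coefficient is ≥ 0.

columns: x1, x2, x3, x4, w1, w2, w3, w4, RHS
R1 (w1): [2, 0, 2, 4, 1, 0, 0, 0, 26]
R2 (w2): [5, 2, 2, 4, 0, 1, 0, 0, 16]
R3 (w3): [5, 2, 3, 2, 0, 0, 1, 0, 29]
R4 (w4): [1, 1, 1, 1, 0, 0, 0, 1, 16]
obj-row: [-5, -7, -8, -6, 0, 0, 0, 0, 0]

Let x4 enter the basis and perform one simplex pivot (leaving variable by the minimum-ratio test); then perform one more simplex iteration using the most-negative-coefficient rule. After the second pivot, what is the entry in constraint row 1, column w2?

-1

Ratio test on column x4 — row 1: 26/4 = 13/2; row 2: 16/4 = 4; row 3: 29/2 = 29/2; row 4: 16/1 = 16. Minimum is 4 at row 2 (w2 leaves); pivot element 4.
Divide row 2 by 4; eliminate column x4 from the other rows.
Second iteration: most negative obj-row entry is -5 in column x3, so x3 enters.
Ratio test on column x3 — row 1: entry 0 ≤ 0; row 2: 4/(1/2) = 8; row 3: 21/2 = 21/2; row 4: 12/(1/2) = 24. Minimum is 8 at row 2 (x4 leaves); pivot element 1/2.
Divide row 2 by 1/2; eliminate column x3 from the other rows.
After both pivots, the entry at constraint row 1, column w2 is -1.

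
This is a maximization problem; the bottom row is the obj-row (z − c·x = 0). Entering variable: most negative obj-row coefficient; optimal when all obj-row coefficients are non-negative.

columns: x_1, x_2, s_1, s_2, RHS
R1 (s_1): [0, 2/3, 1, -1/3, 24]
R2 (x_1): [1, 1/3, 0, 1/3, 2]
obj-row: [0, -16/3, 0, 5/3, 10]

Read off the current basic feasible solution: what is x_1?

2

x_1 is basic (row 2); its value is the RHS of that row, 2.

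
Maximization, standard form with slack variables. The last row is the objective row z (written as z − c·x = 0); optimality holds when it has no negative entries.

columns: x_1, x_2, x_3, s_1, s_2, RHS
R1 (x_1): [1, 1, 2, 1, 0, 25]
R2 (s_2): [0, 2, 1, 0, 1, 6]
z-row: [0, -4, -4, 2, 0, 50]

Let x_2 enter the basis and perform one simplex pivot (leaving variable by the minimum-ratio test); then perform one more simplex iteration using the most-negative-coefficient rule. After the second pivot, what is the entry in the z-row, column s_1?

Ratio test on column x_2 — row 1: 25/1 = 25; row 2: 6/2 = 3. Minimum is 3 at row 2 (s_2 leaves); pivot element 2.
Divide row 2 by 2; eliminate column x_2 from the other rows.
Second iteration: most negative z-row entry is -2 in column x_3, so x_3 enters.
Ratio test on column x_3 — row 1: 22/(3/2) = 44/3; row 2: 3/(1/2) = 6. Minimum is 6 at row 2 (x_2 leaves); pivot element 1/2.
Divide row 2 by 1/2; eliminate column x_3 from the other rows.
After both pivots, the entry at the z-row, column s_1 is 2.

2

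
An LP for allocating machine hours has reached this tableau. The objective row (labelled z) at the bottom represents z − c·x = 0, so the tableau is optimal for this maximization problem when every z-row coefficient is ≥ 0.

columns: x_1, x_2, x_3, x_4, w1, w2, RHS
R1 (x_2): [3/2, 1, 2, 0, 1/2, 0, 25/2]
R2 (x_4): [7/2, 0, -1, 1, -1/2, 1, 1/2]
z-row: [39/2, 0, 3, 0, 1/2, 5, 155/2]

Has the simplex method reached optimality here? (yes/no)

Every z-row coefficient is ≥ 0, so the tableau is optimal.

yes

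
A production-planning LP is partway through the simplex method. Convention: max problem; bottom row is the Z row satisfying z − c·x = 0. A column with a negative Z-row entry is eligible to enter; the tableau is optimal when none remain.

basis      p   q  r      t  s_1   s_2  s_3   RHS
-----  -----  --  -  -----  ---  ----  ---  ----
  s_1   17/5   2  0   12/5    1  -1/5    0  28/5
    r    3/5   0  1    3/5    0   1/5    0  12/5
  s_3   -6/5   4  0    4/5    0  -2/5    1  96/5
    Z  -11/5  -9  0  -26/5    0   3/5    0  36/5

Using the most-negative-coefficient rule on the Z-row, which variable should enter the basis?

Negative Z-row entries: p: -11/5, q: -9, t: -26/5.
The most negative is -9 in column q, so q enters.

q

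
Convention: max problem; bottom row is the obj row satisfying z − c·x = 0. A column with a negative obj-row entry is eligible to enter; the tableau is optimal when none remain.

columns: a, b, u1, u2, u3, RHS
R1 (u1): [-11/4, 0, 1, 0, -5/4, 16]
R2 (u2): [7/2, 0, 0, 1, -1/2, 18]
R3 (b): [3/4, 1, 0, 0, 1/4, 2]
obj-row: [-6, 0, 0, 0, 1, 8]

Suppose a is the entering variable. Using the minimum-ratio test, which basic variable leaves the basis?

Column a entries and ratios — u1: -11/4 ≤ 0, skip; u2: 18/(7/2) = 36/7; b: 2/(3/4) = 8/3.
Smallest ratio is 8/3 in the row of b, so b leaves.

b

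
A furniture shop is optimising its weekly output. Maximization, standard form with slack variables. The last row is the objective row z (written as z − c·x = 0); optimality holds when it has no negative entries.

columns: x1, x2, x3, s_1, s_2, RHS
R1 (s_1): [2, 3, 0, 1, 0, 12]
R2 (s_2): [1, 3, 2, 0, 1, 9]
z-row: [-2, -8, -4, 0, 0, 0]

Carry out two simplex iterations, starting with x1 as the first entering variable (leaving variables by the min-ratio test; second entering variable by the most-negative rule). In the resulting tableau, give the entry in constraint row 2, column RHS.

Ratio test on column x1 — row 1: 12/2 = 6; row 2: 9/1 = 9. Minimum is 6 at row 1 (s_1 leaves); pivot element 2.
Divide row 1 by 2; eliminate column x1 from the other rows.
Second iteration: most negative z-row entry is -5 in column x2, so x2 enters.
Ratio test on column x2 — row 1: 6/(3/2) = 4; row 2: 3/(3/2) = 2. Minimum is 2 at row 2 (s_2 leaves); pivot element 3/2.
Divide row 2 by 3/2; eliminate column x2 from the other rows.
After both pivots, the entry at constraint row 2, column RHS is 2.

2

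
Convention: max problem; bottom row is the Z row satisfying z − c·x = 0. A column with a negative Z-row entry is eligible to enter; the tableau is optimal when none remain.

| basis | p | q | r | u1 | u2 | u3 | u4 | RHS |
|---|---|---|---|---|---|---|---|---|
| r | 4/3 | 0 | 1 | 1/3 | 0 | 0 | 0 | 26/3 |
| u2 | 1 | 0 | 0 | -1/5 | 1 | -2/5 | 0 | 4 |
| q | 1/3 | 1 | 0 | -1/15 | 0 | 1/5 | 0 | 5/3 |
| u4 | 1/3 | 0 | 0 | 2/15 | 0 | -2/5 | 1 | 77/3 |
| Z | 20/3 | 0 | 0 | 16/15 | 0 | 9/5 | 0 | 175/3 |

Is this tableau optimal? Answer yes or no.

Every Z-row coefficient is ≥ 0, so the tableau is optimal.

yes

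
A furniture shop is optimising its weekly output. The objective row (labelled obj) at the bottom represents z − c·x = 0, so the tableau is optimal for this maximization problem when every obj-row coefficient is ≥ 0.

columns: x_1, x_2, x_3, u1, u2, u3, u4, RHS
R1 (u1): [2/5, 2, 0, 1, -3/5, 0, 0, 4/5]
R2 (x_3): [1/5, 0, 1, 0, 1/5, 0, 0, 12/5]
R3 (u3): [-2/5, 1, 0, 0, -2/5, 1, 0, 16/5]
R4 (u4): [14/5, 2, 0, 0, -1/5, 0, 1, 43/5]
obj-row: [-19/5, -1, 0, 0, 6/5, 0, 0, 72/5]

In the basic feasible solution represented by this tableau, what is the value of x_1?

0

x_1 is not in the basis, so in the current basic feasible solution x_1 = 0.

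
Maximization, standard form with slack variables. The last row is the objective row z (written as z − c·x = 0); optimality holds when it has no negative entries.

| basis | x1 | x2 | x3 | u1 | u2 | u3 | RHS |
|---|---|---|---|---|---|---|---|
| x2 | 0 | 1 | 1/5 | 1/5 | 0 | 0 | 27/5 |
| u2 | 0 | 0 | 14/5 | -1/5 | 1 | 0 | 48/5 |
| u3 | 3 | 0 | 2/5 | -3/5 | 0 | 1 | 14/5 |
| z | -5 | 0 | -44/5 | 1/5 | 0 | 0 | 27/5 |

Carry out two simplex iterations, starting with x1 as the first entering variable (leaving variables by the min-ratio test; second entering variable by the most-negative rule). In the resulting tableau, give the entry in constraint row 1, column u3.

0

Ratio test on column x1 — row 1: entry 0 ≤ 0; row 2: entry 0 ≤ 0; row 3: (14/5)/3 = 14/15. Minimum is 14/15 at row 3 (u3 leaves); pivot element 3.
Divide row 3 by 3; eliminate column x1 from the other rows.
Second iteration: most negative z-row entry is -122/15 in column x3, so x3 enters.
Ratio test on column x3 — row 1: (27/5)/(1/5) = 27; row 2: (48/5)/(14/5) = 24/7; row 3: (14/15)/(2/15) = 7. Minimum is 24/7 at row 2 (u2 leaves); pivot element 14/5.
Divide row 2 by 14/5; eliminate column x3 from the other rows.
After both pivots, the entry at constraint row 1, column u3 is 0.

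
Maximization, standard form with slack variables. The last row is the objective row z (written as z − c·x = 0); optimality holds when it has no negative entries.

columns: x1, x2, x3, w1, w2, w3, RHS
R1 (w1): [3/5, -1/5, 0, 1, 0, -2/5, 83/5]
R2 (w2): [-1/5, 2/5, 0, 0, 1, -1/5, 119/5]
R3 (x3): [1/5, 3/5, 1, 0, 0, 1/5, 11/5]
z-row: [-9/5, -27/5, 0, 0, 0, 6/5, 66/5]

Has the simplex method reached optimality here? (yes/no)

no

The z-row has a negative entry -27/5 in column x2, so it is not optimal.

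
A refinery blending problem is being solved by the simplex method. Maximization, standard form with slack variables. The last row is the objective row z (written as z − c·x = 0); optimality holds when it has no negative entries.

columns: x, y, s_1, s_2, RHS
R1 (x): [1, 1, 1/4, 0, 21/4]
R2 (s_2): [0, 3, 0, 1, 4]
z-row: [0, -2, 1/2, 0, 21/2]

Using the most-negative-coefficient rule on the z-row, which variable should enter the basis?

Negative z-row entries: y: -2.
The most negative is -2 in column y, so y enters.

y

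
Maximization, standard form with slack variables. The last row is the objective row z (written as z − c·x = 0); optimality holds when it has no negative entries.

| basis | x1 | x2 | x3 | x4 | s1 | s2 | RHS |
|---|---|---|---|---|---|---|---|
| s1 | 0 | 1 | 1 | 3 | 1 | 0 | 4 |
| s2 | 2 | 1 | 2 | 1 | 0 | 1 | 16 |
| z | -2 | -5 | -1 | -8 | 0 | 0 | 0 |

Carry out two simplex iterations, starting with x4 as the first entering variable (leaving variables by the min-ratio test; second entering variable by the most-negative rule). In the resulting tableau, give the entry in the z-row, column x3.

Ratio test on column x4 — row 1: 4/3 = 4/3; row 2: 16/1 = 16. Minimum is 4/3 at row 1 (s1 leaves); pivot element 3.
Divide row 1 by 3; eliminate column x4 from the other rows.
Second iteration: most negative z-row entry is -7/3 in column x2, so x2 enters.
Ratio test on column x2 — row 1: (4/3)/(1/3) = 4; row 2: (44/3)/(2/3) = 22. Minimum is 4 at row 1 (x4 leaves); pivot element 1/3.
Divide row 1 by 1/3; eliminate column x2 from the other rows.
After both pivots, the entry at the z-row, column x3 is 4.

4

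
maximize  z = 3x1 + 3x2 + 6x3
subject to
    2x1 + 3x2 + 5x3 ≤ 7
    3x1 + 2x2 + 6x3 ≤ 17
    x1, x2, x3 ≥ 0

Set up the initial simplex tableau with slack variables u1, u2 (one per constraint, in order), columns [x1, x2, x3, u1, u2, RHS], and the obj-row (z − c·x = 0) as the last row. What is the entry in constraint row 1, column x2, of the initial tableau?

3

Constraint 1 has coefficient 3 on x2.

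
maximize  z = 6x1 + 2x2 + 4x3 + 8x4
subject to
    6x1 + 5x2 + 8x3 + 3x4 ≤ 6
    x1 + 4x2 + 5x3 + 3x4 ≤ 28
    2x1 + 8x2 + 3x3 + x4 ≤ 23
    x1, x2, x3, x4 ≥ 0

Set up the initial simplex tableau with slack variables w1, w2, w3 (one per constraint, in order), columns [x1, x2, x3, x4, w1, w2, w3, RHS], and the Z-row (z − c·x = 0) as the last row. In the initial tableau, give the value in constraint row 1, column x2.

5

Constraint 1 has coefficient 5 on x2.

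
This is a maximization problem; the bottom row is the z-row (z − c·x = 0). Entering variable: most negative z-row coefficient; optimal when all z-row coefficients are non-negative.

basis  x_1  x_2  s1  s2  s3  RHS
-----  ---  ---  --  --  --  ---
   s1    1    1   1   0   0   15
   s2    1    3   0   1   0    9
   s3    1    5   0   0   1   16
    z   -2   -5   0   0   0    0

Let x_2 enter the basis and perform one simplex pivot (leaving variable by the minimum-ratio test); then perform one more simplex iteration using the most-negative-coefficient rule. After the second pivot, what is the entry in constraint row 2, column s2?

1

Ratio test on column x_2 — row 1: 15/1 = 15; row 2: 9/3 = 3; row 3: 16/5 = 16/5. Minimum is 3 at row 2 (s2 leaves); pivot element 3.
Divide row 2 by 3; eliminate column x_2 from the other rows.
Second iteration: most negative z-row entry is -1/3 in column x_1, so x_1 enters.
Ratio test on column x_1 — row 1: 12/(2/3) = 18; row 2: 3/(1/3) = 9; row 3: entry -2/3 ≤ 0. Minimum is 9 at row 2 (x_2 leaves); pivot element 1/3.
Divide row 2 by 1/3; eliminate column x_1 from the other rows.
After both pivots, the entry at constraint row 2, column s2 is 1.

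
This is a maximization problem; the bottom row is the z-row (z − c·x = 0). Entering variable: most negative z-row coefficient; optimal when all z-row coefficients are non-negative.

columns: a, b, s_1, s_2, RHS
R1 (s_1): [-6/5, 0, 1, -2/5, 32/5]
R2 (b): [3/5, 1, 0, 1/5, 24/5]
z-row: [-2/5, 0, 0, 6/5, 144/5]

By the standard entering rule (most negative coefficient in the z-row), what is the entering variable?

a

Negative z-row entries: a: -2/5.
The most negative is -2/5 in column a, so a enters.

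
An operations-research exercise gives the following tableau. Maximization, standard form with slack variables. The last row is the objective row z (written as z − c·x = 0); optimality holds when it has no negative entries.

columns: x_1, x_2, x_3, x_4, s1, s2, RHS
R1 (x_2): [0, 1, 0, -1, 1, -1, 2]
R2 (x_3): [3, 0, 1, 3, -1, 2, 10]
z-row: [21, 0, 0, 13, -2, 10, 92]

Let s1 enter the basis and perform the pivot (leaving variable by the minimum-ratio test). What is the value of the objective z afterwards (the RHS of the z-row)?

96

Ratio test on column s1 — row 1: 2/1 = 2; row 2: entry -1 ≤ 0. Minimum is 2 at row 1 (x_2 leaves); pivot element 1.
Pivot on row 1; the z-row RHS becomes 92 − (-2)·2 = 96.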